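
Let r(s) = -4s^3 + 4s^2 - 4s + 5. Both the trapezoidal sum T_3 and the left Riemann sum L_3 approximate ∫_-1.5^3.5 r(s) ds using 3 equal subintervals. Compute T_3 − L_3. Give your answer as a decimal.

-137.5

T_3 ≈ -96.851852.
L_3 ≈ 40.648148.
T_3 − L_3 = -137.5.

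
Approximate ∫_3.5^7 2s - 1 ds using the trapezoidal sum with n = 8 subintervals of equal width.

33.25

Δs = (7 − 3.5)/8 = 0.4375.
f(3.5) = 6, f(3.9375) = 6.875, f(4.375) = 7.75, f(4.8125) = 8.625, f(5.25) = 9.5, f(5.6875) = 10.375, f(6.125) = 11.25, f(6.5625) = 12.125, f(7) = 13.
T_8 = (Δs/2)·[f(s_0) + 2f(s_1) + ... + 2f(s_{7}) + f(s_8)].
Sum = 33.25.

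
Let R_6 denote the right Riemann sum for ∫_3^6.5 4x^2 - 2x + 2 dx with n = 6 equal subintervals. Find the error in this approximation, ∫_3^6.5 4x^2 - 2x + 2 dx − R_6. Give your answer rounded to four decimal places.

Exact integral: ∫_3^6.5 f(x) dx ≈ 303.916667.
R_6 ≈ 341.460648.
Error ≈ 303.916667 − 341.460648 ≈ -37.5440.

-37.5440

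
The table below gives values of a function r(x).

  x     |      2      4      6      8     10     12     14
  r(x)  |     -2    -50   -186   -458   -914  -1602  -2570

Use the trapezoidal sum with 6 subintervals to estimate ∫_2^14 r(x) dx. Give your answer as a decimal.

Δx = 2.
T_6 = (2/2)·[(-2) + 2·(-50) + 2·(-186) + 2·(-458) + 2·(-914) + 2·(-1602) + (-2570)] = -8992.

-8992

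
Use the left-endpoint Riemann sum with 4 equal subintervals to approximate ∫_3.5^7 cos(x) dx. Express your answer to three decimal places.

Δx = (7 − 3.5)/4 = 0.875.
Left endpoints: 3.5, 4.375, 5.25, 6.125.
f(3.5) ≈ -0.936, f(4.375) ≈ -0.331, f(5.25) ≈ 0.512, f(6.125) ≈ 0.988.
Sum = Δx · [f(3.5) + f(4.375) + f(5.25) + f(6.125)].
Sum ≈ 0.203.

0.203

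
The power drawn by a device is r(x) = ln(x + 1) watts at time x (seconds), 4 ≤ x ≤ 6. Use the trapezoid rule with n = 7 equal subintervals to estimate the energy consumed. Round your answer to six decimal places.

Δx = (6 − 4)/7 = 2/7.
r(4) ≈ 1.609438, r(30/7) ≈ 1.665008, r(32/7) ≈ 1.717651, r(34/7) ≈ 1.767662, r(36/7) ≈ 1.815290, r(38/7) ≈ 1.860752, r(40/7) ≈ 1.904237, r(6) ≈ 1.945910.
T_7 = (Δx/2)·[r(x_0) + 2r(x_1) + ... + 2r(x_{6}) + r(x_7)].
Sum ≈ 3.573793.

3.573793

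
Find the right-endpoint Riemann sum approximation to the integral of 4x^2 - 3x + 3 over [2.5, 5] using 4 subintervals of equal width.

Δx = (5 − 2.5)/4 = 0.625.
Right endpoints: 3.125, 3.75, 4.375, 5.
f(3.125) = 32.6875, f(3.75) = 48, f(4.375) = 66.4375, f(5) = 88.
Sum = Δx · [f(3.125) + f(3.75) + f(4.375) + f(5)].
Sum = 146.953125.

146.953125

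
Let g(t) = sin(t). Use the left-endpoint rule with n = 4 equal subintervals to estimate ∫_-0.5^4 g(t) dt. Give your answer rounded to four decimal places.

1.5222

Δt = (4 − (-0.5))/4 = 1.125.
Left endpoints: -0.5, 0.625, 1.75, 2.875.
g(-0.5) ≈ -0.4794, g(0.625) ≈ 0.5851, g(1.75) ≈ 0.9840, g(2.875) ≈ 0.2634.
Sum = Δt · [g(-0.5) + g(0.625) + g(1.75) + g(2.875)].
Sum ≈ 1.5222.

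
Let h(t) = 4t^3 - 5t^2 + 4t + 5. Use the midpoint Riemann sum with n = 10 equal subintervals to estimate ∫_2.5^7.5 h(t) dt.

Δt = (7.5 − 2.5)/10 = 0.5.
Midpoints: 2.75, 3.25, 3.75, 4.25, 4.75, 5.25, 5.75, 6.25, 6.75, 7.25.
h(2.75) = 61.375, h(3.25) = 102.5, h(3.75) = 160.625, h(4.25) = 238.75, h(4.75) = 339.875, h(5.25) = 467, h(5.75) = 623.125, h(6.25) = 811.25, h(6.75) = 1034.375, h(7.25) = 1295.5.
Sum = Δt · [h(2.75) + h(3.25) + h(3.75) + ...].
Sum = 2567.1875.

2567.1875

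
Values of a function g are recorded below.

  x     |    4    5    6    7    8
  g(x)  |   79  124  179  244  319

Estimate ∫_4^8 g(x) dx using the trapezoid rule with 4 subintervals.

Δx = 1.
T_4 = (1/2)·[79 + 2·124 + 2·179 + 2·244 + 319] = 746.

746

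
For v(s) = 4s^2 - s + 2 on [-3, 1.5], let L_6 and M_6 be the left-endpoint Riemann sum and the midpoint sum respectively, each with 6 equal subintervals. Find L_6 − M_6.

L_6 = 66.375.
M_6 = 52.03125.
L_6 − M_6 = 14.34375.

14.34375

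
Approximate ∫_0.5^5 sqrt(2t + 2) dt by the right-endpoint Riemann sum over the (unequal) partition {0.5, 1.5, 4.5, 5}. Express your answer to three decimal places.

13.918

Subinterval widths: 1, 3, 0.5.
Right endpoints: 1.5, 4.5, 5.
f(1.5) ≈ 2.236, f(4.5) ≈ 3.317, f(5) ≈ 3.464.
Sum = Σ Δt_i · f(t_i).
Sum ≈ 13.918.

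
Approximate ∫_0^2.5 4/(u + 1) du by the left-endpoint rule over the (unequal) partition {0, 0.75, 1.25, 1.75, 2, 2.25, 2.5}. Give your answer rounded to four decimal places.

Subinterval widths: 0.75, 0.5, 0.5, 0.25, 0.25, 0.25.
Left endpoints: 0, 0.75, 1.25, 1.75, 2, 2.25.
f(0) = 4, f(0.75) = 16/7, f(1.25) = 16/9, f(1.75) = 16/11, f(2) = 4/3, f(2.25) = 16/13.
Sum = Σ Δu_i · f(u_i).
Sum ≈ 6.0364.

6.0364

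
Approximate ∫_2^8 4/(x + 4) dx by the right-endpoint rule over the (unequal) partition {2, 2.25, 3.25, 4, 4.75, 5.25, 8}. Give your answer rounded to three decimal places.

Subinterval widths: 0.25, 1, 0.75, 0.75, 0.5, 2.75.
Right endpoints: 2.25, 3.25, 4, 4.75, 5.25, 8.
f(2.25) = 0.64, f(3.25) = 16/29, f(4) = 0.5, f(4.75) = 16/35, f(5.25) = 16/37, f(8) = 1/3.
Sum = Σ Δx_i · f(x_i).
Sum ≈ 2.562.

2.562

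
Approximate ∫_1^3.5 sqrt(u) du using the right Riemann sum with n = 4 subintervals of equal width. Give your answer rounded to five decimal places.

3.96323

Δu = (3.5 − 1)/4 = 0.625.
Right endpoints: 1.625, 2.25, 2.875, 3.5.
f(1.625) ≈ 1.27475, f(2.25) ≈ 1.50000, f(2.875) ≈ 1.69558, f(3.5) ≈ 1.87083.
Sum = Δu · [f(1.625) + f(2.25) + f(2.875) + f(3.5)].
Sum ≈ 3.96323.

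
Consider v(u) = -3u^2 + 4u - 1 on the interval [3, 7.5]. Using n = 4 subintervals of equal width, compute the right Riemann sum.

-377.33203125

Δu = (7.5 − 3)/4 = 1.125.
Right endpoints: 4.125, 5.25, 6.375, 7.5.
v(4.125) = -35.546875, v(5.25) = -62.6875, v(6.375) = -97.421875, v(7.5) = -139.75.
Sum = Δu · [v(4.125) + v(5.25) + v(6.375) + v(7.5)].
Sum = -377.33203125.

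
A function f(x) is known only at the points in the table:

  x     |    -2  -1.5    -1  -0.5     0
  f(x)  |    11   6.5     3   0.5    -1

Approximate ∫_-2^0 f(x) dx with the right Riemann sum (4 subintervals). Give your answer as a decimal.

4.5

Δx = 0.5.
Sum = 0.5·[6.5 + 3 + 0.5 + (-1)] = 4.5.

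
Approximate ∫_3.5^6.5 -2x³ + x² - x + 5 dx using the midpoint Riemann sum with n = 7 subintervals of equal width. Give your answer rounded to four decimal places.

-738.9184

Δx = (6.5 − 3.5)/7 = 3/7.
Midpoints: 26/7, 29/7, 32/7, 5, 38/7, 41/7, 44/7.
f(26/7) = -29979/343, f(29/7) = -42597/343, f(32/7) = -58221/343, f(5) = -225, f(38/7) = -99783/343, f(41/7) = -126369/343, f(44/7) = -157257/343.
Sum = Δx · [f(26/7) + f(29/7) + f(32/7) + ...].
Sum ≈ -738.9184.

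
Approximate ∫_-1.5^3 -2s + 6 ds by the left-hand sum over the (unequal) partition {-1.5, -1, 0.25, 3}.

Subinterval widths: 0.5, 1.25, 2.75.
Left endpoints: -1.5, -1, 0.25.
f(-1.5) = 9, f(-1) = 8, f(0.25) = 5.5.
Sum = Σ Δs_i · f(s_i).
Sum = 29.625.

29.625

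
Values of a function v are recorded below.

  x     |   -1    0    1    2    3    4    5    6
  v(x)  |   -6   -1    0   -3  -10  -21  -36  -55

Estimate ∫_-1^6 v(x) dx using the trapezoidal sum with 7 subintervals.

Δx = 1.
T_7 = (1/2)·[(-6) + 2·(-1) + 2·0 + 2·(-3) + 2·(-10) + 2·(-21) + 2·(-36) + (-55)] = -101.5.

-101.5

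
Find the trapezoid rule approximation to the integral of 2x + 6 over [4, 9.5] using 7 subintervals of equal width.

107.25

Δx = (9.5 − 4)/7 = 11/14.
f(4) = 14, f(67/14) = 109/7, f(39/7) = 120/7, f(89/14) = 131/7, f(50/7) = 142/7, f(111/14) = 153/7, f(61/7) = 164/7, f(9.5) = 25.
T_7 = (Δx/2)·[f(x_0) + 2f(x_1) + ... + 2f(x_{6}) + f(x_7)].
Sum = 107.25.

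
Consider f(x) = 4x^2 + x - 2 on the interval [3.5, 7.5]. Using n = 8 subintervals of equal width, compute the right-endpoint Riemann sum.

Δx = (7.5 − 3.5)/8 = 0.5.
Right endpoints: 4, 4.5, 5, 5.5, 6, 6.5, 7, 7.5.
f(4) = 66, f(4.5) = 83.5, f(5) = 103, f(5.5) = 124.5, f(6) = 148, f(6.5) = 173.5, f(7) = 201, f(7.5) = 230.5.
Sum = Δx · [f(4) + f(4.5) + f(5) + ...].
Sum = 565.

565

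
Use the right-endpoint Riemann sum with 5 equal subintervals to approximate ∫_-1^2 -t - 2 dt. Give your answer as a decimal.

-8.4

Δt = (2 − (-1))/5 = 0.6.
Right endpoints: -0.4, 0.2, 0.8, 1.4, 2.
f(-0.4) = -1.6, f(0.2) = -2.2, f(0.8) = -2.8, f(1.4) = -3.4, f(2) = -4.
Sum = Δt · [f(-0.4) + f(0.2) + f(0.8) + f(1.4) + f(2)].
Sum = -8.4.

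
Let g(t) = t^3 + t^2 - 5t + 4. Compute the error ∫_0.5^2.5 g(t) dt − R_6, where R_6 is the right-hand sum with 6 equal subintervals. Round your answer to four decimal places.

Exact integral: ∫_0.5^2.5 g(t) dt ≈ 7.916667.
R_6 ≈ 10.037037.
Error ≈ 7.916667 − 10.037037 ≈ -2.1204.

-2.1204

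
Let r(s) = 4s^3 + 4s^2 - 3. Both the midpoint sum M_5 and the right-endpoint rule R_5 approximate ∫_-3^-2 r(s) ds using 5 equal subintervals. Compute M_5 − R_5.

M_5 = -42.58.
R_5 = -37.24.
M_5 − R_5 = -5.34.

-5.34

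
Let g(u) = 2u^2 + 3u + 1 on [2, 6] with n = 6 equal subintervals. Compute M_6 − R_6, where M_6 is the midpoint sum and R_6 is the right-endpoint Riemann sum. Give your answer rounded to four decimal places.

-26.2222

M_6 ≈ 190.370370.
R_6 ≈ 216.592593.
M_6 − R_6 ≈ -26.2222.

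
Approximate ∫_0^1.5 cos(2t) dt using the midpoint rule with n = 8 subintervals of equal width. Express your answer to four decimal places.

Δt = (1.5 − 0)/8 = 0.1875.
Midpoints: 0.09375, 0.28125, 0.46875, 0.65625, 0.84375, 1.03125, 1.21875, 1.40625.
f(0.09375) ≈ 0.9825, f(0.28125) ≈ 0.8459, f(0.46875) ≈ 0.5918, f(0.65625) ≈ 0.2554, f(0.84375) ≈ -0.1164, f(1.03125) ≈ -0.4721, f(1.21875) ≈ -0.7622, f(1.40625) ≈ -0.9463.
Sum = Δt · [f(0.09375) + f(0.28125) + f(0.46875) + ...].
Sum ≈ 0.0710.

0.0710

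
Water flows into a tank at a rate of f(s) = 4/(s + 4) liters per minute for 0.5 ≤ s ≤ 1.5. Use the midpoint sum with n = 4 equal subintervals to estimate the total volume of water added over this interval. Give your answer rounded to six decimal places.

0.802513

Δs = (1.5 − 0.5)/4 = 0.25.
Midpoints: 0.625, 0.875, 1.125, 1.375.
f(0.625) = 32/37, f(0.875) = 32/39, f(1.125) = 32/41, f(1.375) = 32/43.
Sum = Δs · [f(0.625) + f(0.875) + f(1.125) + f(1.375)].
Sum ≈ 0.802513.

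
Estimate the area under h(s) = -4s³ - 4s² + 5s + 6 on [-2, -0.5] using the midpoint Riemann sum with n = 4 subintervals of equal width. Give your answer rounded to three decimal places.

Δs = (-0.5 − (-2))/4 = 0.375.
Midpoints: -1.8125, -1.4375, -1.0625, -0.6875.
h(-1.8125) = 7797/1024, h(-1.4375) = 2487/1024, h(-1.0625) = 993/1024, h(-0.6875) = 2019/1024.
Sum = Δs · [h(-1.8125) + h(-1.4375) + h(-1.0625) + h(-0.6875)].
Sum ≈ 4.869.

4.869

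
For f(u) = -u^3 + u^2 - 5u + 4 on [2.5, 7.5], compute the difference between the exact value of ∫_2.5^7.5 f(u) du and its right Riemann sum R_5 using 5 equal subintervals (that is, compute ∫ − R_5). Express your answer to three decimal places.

Exact integral: ∫_2.5^7.5 f(u) du ≈ -750.83333.
R_5 = -953.125.
Error ≈ -750.83333 − (-953.125) ≈ 202.292.

202.292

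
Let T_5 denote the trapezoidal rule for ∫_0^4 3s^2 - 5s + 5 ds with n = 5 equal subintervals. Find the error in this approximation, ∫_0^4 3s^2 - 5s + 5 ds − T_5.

-1.28

Exact integral: ∫_0^4 f(s) ds = 44.
T_5 = 45.28.
Error = 44 − 45.28 = -1.28.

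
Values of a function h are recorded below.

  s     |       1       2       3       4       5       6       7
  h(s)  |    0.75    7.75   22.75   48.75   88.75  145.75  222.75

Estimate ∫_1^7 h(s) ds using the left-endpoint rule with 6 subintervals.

314.5

Δs = 1.
Sum = 1·[0.75 + 7.75 + 22.75 + 48.75 + 88.75 + 145.75] = 314.5.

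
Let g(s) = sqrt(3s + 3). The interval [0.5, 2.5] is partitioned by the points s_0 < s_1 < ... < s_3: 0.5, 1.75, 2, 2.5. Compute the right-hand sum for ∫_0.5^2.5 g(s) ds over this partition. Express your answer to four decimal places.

Subinterval widths: 1.25, 0.25, 0.5.
Right endpoints: 1.75, 2, 2.5.
g(1.75) ≈ 2.8723, g(2) ≈ 3.0000, g(2.5) ≈ 3.2404.
Sum = Σ Δs_i · g(s_i).
Sum ≈ 5.9605.

5.9605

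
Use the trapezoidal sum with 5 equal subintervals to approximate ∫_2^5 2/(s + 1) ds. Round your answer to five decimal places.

1.39127

Δs = (5 − 2)/5 = 0.6.
f(2) = 2/3, f(2.6) = 5/9, f(3.2) = 10/21, f(3.8) = 5/12, f(4.4) = 10/27, f(5) = 1/3.
T_5 = (Δs/2)·[f(s_0) + 2f(s_1) + ... + 2f(s_{4}) + f(s_5)].
Sum ≈ 1.39127.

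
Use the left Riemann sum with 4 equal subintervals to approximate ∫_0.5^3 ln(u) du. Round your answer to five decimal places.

Δu = (3 − 0.5)/4 = 0.625.
Left endpoints: 0.5, 1.125, 1.75, 2.375.
f(0.5) ≈ -0.69315, f(1.125) ≈ 0.11778, f(1.75) ≈ 0.55962, f(2.375) ≈ 0.86500.
Sum = Δu · [f(0.5) + f(1.125) + f(1.75) + f(2.375)].
Sum ≈ 0.53078.

0.53078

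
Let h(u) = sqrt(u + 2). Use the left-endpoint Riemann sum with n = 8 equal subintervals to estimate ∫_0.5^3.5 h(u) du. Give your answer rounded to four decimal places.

Δu = (3.5 − 0.5)/8 = 0.375.
Left endpoints: 0.5, 0.875, 1.25, 1.625, 2, 2.375, 2.75, 3.125.
h(0.5) ≈ 1.5811, h(0.875) ≈ 1.6956, h(1.25) ≈ 1.8028, h(1.625) ≈ 1.9039, h(2) ≈ 2.0000, h(2.375) ≈ 2.0917, h(2.75) ≈ 2.1794, h(3.125) ≈ 2.2638.
Sum = Δu · [h(0.5) + h(0.875) + h(1.25) + ...].
Sum ≈ 5.8194.

5.8194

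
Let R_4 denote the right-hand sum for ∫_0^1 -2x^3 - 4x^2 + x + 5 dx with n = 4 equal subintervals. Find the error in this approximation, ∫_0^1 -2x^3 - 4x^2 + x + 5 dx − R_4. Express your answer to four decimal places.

0.6979

Exact integral: ∫_0^1 f(x) dx ≈ 3.666667.
R_4 = 2.96875.
Error ≈ 3.666667 − 2.96875 ≈ 0.6979.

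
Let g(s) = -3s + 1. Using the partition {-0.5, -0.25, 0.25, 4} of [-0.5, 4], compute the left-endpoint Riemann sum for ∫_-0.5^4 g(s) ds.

Subinterval widths: 0.25, 0.5, 3.75.
Left endpoints: -0.5, -0.25, 0.25.
g(-0.5) = 2.5, g(-0.25) = 1.75, g(0.25) = 0.25.
Sum = Σ Δs_i · g(s_i).
Sum = 2.4375.

2.4375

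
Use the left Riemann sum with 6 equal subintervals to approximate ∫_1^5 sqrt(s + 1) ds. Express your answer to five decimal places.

7.56173

Δs = (5 − 1)/6 = 2/3.
Left endpoints: 1, 5/3, 7/3, 3, 11/3, 13/3.
f(1) ≈ 1.41421, f(5/3) ≈ 1.63299, f(7/3) ≈ 1.82574, f(3) ≈ 2.00000, f(11/3) ≈ 2.16025, f(13/3) ≈ 2.30940.
Sum = Δs · [f(1) + f(5/3) + f(7/3) + ...].
Sum ≈ 7.56173.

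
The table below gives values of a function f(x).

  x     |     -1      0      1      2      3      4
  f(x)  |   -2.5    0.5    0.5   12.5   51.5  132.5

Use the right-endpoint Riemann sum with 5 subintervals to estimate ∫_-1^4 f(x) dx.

197.5

Δx = 1.
Sum = 1·[0.5 + 0.5 + 12.5 + 51.5 + 132.5] = 197.5.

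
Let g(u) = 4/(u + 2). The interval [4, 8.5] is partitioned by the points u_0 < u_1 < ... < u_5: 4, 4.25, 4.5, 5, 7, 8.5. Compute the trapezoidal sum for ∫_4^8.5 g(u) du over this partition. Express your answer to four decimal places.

Subinterval widths: 0.25, 0.25, 0.5, 2, 1.5.
g(4) = 2/3, g(4.25) = 0.64, g(4.5) = 8/13, g(5) = 4/7, g(7) = 4/9, g(8.5) = 8/21.
On each subinterval the trapezoid contributes (Δu_i/2)·[g(u_{i-1}) + g(u_i)].
Sum ≈ 2.2519.

2.2519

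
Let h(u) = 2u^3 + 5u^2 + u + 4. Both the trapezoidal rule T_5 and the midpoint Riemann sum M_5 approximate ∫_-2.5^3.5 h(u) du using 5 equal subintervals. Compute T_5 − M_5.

T_5 = 191.52.
M_5 = 174.24.
T_5 − M_5 = 17.28.

17.28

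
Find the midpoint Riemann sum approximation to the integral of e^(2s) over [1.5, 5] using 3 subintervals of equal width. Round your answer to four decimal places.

Δs = (5 − 1.5)/3 = 7/6.
Midpoints: 25/12, 3.25, 53/12.
f(25/12) ≈ 64.5001, f(3.25) ≈ 665.1416, f(53/12) ≈ 6859.1125.
Sum = Δs · [f(25/12) + f(3.25) + f(53/12)].
Sum ≈ 8853.5466.

8853.5466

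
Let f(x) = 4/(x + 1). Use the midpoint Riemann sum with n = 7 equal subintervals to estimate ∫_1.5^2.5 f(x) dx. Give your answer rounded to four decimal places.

1.3456

Δx = (2.5 − 1.5)/7 = 1/7.
Midpoints: 11/7, 12/7, 13/7, 2, 15/7, 16/7, 17/7.
f(11/7) = 14/9, f(12/7) = 28/19, f(13/7) = 1.4, f(2) = 4/3, f(15/7) = 14/11, f(16/7) = 28/23, f(17/7) = 7/6.
Sum = Δx · [f(11/7) + f(12/7) + f(13/7) + ...].
Sum ≈ 1.3456.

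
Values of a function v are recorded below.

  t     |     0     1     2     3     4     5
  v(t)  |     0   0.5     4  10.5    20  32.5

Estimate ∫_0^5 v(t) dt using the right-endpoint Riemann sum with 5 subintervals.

67.5

Δt = 1.
Sum = 1·[0.5 + 4 + 10.5 + 20 + 32.5] = 67.5.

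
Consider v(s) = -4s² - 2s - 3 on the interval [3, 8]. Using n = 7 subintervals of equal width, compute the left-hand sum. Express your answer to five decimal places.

-636.22449

Δs = (8 − 3)/7 = 5/7.
Left endpoints: 3, 26/7, 31/7, 36/7, 41/7, 46/7, 51/7.
v(3) = -45, v(26/7) = -3215/49, v(31/7) = -4425/49, v(36/7) = -5835/49, v(41/7) = -7445/49, v(46/7) = -9255/49, v(51/7) = -11265/49.
Sum = Δs · [v(3) + v(26/7) + v(31/7) + ...].
Sum ≈ -636.22449.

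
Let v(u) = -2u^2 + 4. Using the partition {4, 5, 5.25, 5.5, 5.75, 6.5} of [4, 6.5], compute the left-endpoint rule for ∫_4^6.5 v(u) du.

Subinterval widths: 1, 0.25, 0.25, 0.25, 0.75.
Left endpoints: 4, 5, 5.25, 5.5, 5.75.
v(4) = -28, v(5) = -46, v(5.25) = -51.125, v(5.5) = -56.5, v(5.75) = -62.125.
Sum = Σ Δu_i · v(u_i).
Sum = -113.

-113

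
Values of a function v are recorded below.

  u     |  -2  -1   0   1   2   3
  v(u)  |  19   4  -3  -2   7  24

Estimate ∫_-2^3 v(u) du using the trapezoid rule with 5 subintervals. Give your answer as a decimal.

27.5

Δu = 1.
T_5 = (1/2)·[19 + 2·4 + 2·(-3) + 2·(-2) + 2·7 + 24] = 27.5.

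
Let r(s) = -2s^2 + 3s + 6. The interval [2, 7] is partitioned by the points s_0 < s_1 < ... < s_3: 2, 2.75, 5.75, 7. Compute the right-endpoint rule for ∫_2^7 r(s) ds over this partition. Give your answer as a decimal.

Subinterval widths: 0.75, 3, 1.25.
Right endpoints: 2.75, 5.75, 7.
r(2.75) = -0.875, r(5.75) = -42.875, r(7) = -71.
Sum = Σ Δs_i · r(s_i).
Sum = -218.03125.

-218.03125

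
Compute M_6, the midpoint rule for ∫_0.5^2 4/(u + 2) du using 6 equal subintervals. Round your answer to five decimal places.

1.87900

Δu = (2 − 0.5)/6 = 0.25.
Midpoints: 0.625, 0.875, 1.125, 1.375, 1.625, 1.875.
f(0.625) = 32/21, f(0.875) = 32/23, f(1.125) = 1.28, f(1.375) = 32/27, f(1.625) = 32/29, f(1.875) = 32/31.
Sum = Δu · [f(0.625) + f(0.875) + f(1.125) + ...].
Sum ≈ 1.87900.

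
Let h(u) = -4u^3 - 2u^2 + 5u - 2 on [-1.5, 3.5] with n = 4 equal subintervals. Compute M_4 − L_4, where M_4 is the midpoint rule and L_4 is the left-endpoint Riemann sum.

-85.15625

M_4 = -151.71875.
L_4 = -66.5625.
M_4 − L_4 = -85.15625.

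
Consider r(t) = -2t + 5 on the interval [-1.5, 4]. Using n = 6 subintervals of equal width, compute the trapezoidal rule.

Δt = (4 − (-1.5))/6 = 11/12.
r(-1.5) = 8, r(-7/12) = 37/6, r(1/3) = 13/3, r(1.25) = 2.5, r(13/6) = 2/3, r(37/12) = -7/6, r(4) = -3.
T_6 = (Δt/2)·[r(t_0) + 2r(t_1) + ... + 2r(t_{5}) + r(t_6)].
Sum = 13.75.

13.75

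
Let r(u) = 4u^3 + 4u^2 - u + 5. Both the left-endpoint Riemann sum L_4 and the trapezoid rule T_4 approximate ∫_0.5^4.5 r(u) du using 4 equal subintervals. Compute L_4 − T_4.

L_4 = 344.
T_4 = 564.
L_4 − T_4 = -220.

-220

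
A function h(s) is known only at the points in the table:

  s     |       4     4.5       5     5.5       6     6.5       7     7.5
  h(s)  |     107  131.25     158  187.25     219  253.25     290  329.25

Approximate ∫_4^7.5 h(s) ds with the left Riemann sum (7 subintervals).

672.875

Δs = 0.5.
Sum = 0.5·[107 + 131.25 + 158 + 187.25 + 219 + 253.25 + 290] = 672.875.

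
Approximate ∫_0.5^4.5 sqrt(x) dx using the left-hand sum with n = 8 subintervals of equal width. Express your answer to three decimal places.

5.765

Δx = (4.5 − 0.5)/8 = 0.5.
Left endpoints: 0.5, 1, 1.5, 2, 2.5, 3, 3.5, 4.
f(0.5) ≈ 0.707, f(1) ≈ 1.000, f(1.5) ≈ 1.225, f(2) ≈ 1.414, f(2.5) ≈ 1.581, f(3) ≈ 1.732, f(3.5) ≈ 1.871, f(4) ≈ 2.000.
Sum = Δx · [f(0.5) + f(1) + f(1.5) + ...].
Sum ≈ 5.765.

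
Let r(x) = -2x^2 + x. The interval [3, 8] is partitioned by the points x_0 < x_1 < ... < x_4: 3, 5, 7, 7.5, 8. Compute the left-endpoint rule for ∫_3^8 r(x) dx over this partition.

-218

Subinterval widths: 2, 2, 0.5, 0.5.
Left endpoints: 3, 5, 7, 7.5.
r(3) = -15, r(5) = -45, r(7) = -91, r(7.5) = -105.
Sum = Σ Δx_i · r(x_i).
Sum = -218.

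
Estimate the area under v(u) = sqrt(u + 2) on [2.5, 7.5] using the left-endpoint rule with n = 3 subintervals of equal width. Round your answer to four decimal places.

Δu = (7.5 − 2.5)/3 = 5/3.
Left endpoints: 2.5, 25/6, 35/6.
v(2.5) ≈ 2.1213, v(25/6) ≈ 2.4833, v(35/6) ≈ 2.7988.
Sum = Δu · [v(2.5) + v(25/6) + v(35/6)].
Sum ≈ 12.3390.

12.3390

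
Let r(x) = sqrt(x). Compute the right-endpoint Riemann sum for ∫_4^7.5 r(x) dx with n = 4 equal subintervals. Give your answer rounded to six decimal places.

8.678579

Δx = (7.5 − 4)/4 = 0.875.
Right endpoints: 4.875, 5.75, 6.625, 7.5.
r(4.875) ≈ 2.207940, r(5.75) ≈ 2.397916, r(6.625) ≈ 2.573908, r(7.5) ≈ 2.738613.
Sum = Δx · [r(4.875) + r(5.75) + r(6.625) + r(7.5)].
Sum ≈ 8.678579.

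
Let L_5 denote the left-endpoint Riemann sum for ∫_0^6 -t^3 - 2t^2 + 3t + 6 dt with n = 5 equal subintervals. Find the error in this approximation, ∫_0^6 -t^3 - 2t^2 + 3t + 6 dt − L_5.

Exact integral: ∫_0^6 f(t) dt = -378.
L_5 = -231.84.
Error = -378 − (-231.84) = -146.16.

-146.16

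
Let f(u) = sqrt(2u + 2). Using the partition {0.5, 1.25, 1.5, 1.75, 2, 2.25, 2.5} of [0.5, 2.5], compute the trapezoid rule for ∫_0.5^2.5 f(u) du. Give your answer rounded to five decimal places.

4.43597

Subinterval widths: 0.75, 0.25, 0.25, 0.25, 0.25, 0.25.
f(0.5) ≈ 1.73205, f(1.25) ≈ 2.12132, f(1.5) ≈ 2.23607, f(1.75) ≈ 2.34521, f(2) ≈ 2.44949, f(2.25) ≈ 2.54951, f(2.5) ≈ 2.64575.
On each subinterval the trapezoid contributes (Δu_i/2)·[f(u_{i-1}) + f(u_i)].
Sum ≈ 4.43597.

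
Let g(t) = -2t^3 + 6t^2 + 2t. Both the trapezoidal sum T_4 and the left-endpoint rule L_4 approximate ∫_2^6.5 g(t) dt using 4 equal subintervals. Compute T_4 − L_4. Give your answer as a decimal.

T_4 ≈ -331.5410156.
L_4 ≈ -165.7441406.
T_4 − L_4 = -165.796875.

-165.796875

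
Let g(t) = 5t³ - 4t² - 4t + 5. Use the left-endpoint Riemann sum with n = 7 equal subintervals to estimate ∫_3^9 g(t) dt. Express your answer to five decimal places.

Δt = (9 − 3)/7 = 6/7.
Left endpoints: 3, 27/7, 33/7, 39/7, 45/7, 51/7, 57/7.
g(3) = 92, g(27/7) = 74426/343, g(33/7) = 144440/343, g(39/7) = 248078/343, g(45/7) = 391820/343, g(51/7) = 582146/343, g(57/7) = 825536/343.
Sum = Δt · [g(3) + g(27/7) + g(33/7) + ...].
Sum ≈ 5742.61224.

5742.61224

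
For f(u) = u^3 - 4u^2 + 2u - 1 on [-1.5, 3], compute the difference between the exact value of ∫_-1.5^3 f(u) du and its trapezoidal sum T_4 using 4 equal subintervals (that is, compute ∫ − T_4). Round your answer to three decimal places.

Exact integral: ∫_-1.5^3 f(u) du = -19.265625.
T_4 ≈ -20.92676.
Error ≈ -19.265625 − (-20.92676) ≈ 1.661.

1.661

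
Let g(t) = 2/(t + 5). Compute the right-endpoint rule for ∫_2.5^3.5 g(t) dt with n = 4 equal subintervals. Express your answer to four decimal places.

Δt = (3.5 − 2.5)/4 = 0.25.
Right endpoints: 2.75, 3, 3.25, 3.5.
g(2.75) = 8/31, g(3) = 0.25, g(3.25) = 8/33, g(3.5) = 4/17.
Sum = Δt · [g(2.75) + g(3) + g(3.25) + g(3.5)].
Sum ≈ 0.2464.

0.2464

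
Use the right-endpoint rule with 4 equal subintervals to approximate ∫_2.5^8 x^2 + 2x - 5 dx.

244.70703125

Δx = (8 − 2.5)/4 = 1.375.
Right endpoints: 3.875, 5.25, 6.625, 8.
f(3.875) = 17.765625, f(5.25) = 33.0625, f(6.625) = 52.140625, f(8) = 75.
Sum = Δx · [f(3.875) + f(5.25) + f(6.625) + f(8)].
Sum = 244.70703125.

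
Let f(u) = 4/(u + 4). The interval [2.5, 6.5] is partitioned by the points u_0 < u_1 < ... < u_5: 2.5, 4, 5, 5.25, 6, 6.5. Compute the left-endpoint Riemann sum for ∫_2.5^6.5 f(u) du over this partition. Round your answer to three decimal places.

Subinterval widths: 1.5, 1, 0.25, 0.75, 0.5.
Left endpoints: 2.5, 4, 5, 5.25, 6.
f(2.5) = 8/13, f(4) = 0.5, f(5) = 4/9, f(5.25) = 16/37, f(6) = 0.4.
Sum = Σ Δu_i · f(u_i).
Sum ≈ 2.059.

2.059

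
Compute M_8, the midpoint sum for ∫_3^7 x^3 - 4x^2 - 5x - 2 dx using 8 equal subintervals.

Δx = (7 − 3)/8 = 0.5.
Midpoints: 3.25, 3.75, 4.25, 4.75, 5.25, 5.75, 6.25, 6.75.
f(3.25) = -26.171875, f(3.75) = -24.265625, f(4.25) = -18.734375, f(4.75) = -8.828125, f(5.25) = 6.203125, f(5.75) = 27.109375, f(6.25) = 54.640625, f(6.75) = 89.546875.
Sum = Δx · [f(3.25) + f(3.75) + f(4.25) + ...].
Sum = 49.75.

49.75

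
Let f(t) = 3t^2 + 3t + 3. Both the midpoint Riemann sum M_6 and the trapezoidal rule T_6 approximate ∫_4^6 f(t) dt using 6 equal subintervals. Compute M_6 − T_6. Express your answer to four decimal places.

M_6 ≈ 187.944444.
T_6 ≈ 188.111111.
M_6 − T_6 ≈ -0.1667.

-0.1667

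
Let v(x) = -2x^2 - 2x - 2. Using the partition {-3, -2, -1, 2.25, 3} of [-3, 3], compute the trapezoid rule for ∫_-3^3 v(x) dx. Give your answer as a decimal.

-60.25

Subinterval widths: 1, 1, 3.25, 0.75.
v(-3) = -14, v(-2) = -6, v(-1) = -2, v(2.25) = -16.625, v(3) = -26.
On each subinterval the trapezoid contributes (Δx_i/2)·[v(x_{i-1}) + v(x_i)].
Sum = -60.25.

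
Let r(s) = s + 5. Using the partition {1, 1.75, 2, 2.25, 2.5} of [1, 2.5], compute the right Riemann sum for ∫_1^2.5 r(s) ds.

10.5

Subinterval widths: 0.75, 0.25, 0.25, 0.25.
Right endpoints: 1.75, 2, 2.25, 2.5.
r(1.75) = 6.75, r(2) = 7, r(2.25) = 7.25, r(2.5) = 7.5.
Sum = Σ Δs_i · r(s_i).
Sum = 10.5.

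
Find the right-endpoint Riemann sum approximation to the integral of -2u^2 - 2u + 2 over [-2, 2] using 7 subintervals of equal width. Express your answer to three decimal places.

Δu = (2 − (-2))/7 = 4/7.
Right endpoints: -10/7, -6/7, -2/7, 2/7, 6/7, 10/7, 2.
f(-10/7) = 38/49, f(-6/7) = 110/49, f(-2/7) = 118/49, f(2/7) = 62/49, f(6/7) = -58/49, f(10/7) = -242/49, f(2) = -10.
Sum = Δu · [f(-10/7) + f(-6/7) + f(-2/7) + ...].
Sum ≈ -5.388.

-5.388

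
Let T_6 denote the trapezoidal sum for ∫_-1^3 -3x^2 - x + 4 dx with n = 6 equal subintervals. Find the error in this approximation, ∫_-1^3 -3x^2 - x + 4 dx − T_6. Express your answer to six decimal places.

Exact integral: ∫_-1^3 f(x) dx = -16.
T_6 ≈ -16.88888889.
Error ≈ -16 − (-16.88888889) ≈ 0.888889.

0.888889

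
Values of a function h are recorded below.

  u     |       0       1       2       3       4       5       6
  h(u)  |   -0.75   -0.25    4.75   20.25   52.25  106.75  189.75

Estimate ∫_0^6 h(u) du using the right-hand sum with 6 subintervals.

373.5

Δu = 1.
Sum = 1·[(-0.25) + 4.75 + 20.25 + 52.25 + 106.75 + 189.75] = 373.5.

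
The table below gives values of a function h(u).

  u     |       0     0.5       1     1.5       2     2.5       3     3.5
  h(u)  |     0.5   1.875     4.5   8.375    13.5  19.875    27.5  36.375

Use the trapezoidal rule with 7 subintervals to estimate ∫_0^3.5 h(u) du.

Δu = 0.5.
T_7 = (0.5/2)·[0.5 + 2·1.875 + 2·4.5 + 2·8.375 + 2·13.5 + 2·19.875 + 2·27.5 + 36.375] = 47.03125.

47.03125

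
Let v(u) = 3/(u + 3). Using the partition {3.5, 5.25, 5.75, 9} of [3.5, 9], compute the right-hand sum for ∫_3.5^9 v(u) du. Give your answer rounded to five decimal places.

1.62029

Subinterval widths: 1.75, 0.5, 3.25.
Right endpoints: 5.25, 5.75, 9.
v(5.25) = 4/11, v(5.75) = 12/35, v(9) = 0.25.
Sum = Σ Δu_i · v(u_i).
Sum ≈ 1.62029.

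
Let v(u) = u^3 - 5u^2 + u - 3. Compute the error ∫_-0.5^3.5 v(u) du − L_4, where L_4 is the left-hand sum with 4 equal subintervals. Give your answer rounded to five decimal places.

Exact integral: ∫_-0.5^3.5 v(u) du ≈ -40.1666667.
L_4 = -34.
Error ≈ -40.1666667 − (-34) ≈ -6.16667.

-6.16667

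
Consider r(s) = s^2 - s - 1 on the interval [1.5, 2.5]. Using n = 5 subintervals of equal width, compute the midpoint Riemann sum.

1.08

Δs = (2.5 − 1.5)/5 = 0.2.
Midpoints: 1.6, 1.8, 2, 2.2, 2.4.
r(1.6) = -0.04, r(1.8) = 0.44, r(2) = 1, r(2.2) = 1.64, r(2.4) = 2.36.
Sum = Δs · [r(1.6) + r(1.8) + r(2) + r(2.2) + r(2.4)].
Sum = 1.08.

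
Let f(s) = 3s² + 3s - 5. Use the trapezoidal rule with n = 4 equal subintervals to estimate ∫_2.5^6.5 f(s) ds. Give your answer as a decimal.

295

Δs = (6.5 − 2.5)/4 = 1.
f(2.5) = 21.25, f(3.5) = 42.25, f(4.5) = 69.25, f(5.5) = 102.25, f(6.5) = 141.25.
T_4 = (Δs/2)·[f(s_0) + 2f(s_1) + 2f(s_2) + 2f(s_3) + f(s_4)].
Sum = 295.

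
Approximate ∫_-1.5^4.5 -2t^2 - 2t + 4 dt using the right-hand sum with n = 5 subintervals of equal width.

-88.68

Δt = (4.5 − (-1.5))/5 = 1.2.
Right endpoints: -0.3, 0.9, 2.1, 3.3, 4.5.
f(-0.3) = 4.42, f(0.9) = 0.58, f(2.1) = -9.02, f(3.3) = -24.38, f(4.5) = -45.5.
Sum = Δt · [f(-0.3) + f(0.9) + f(2.1) + f(3.3) + f(4.5)].
Sum = -88.68.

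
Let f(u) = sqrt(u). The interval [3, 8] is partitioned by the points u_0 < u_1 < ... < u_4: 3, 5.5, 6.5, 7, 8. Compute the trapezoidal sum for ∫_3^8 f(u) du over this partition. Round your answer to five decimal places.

Subinterval widths: 2.5, 1, 0.5, 1.
f(3) ≈ 1.73205, f(5.5) ≈ 2.34521, f(6.5) ≈ 2.54951, f(7) ≈ 2.64575, f(8) ≈ 2.82843.
On each subinterval the trapezoid contributes (Δu_i/2)·[f(u_{i-1}) + f(u_i)].
Sum ≈ 11.57984.

11.57984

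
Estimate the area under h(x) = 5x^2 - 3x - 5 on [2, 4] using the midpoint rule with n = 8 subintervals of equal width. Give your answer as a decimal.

Δx = (4 − 2)/8 = 0.25.
Midpoints: 2.125, 2.375, 2.625, 2.875, 3.125, 3.375, 3.625, 3.875.
h(2.125) = 11.203125, h(2.375) = 16.078125, h(2.625) = 21.578125, h(2.875) = 27.703125, h(3.125) = 34.453125, h(3.375) = 41.828125, h(3.625) = 49.828125, h(3.875) = 58.453125.
Sum = Δx · [h(2.125) + h(2.375) + h(2.625) + ...].
Sum = 65.28125.

65.28125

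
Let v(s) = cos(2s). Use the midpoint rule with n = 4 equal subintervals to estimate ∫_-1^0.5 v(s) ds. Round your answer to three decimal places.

Δs = (0.5 − (-1))/4 = 0.375.
Midpoints: -0.8125, -0.4375, -0.0625, 0.3125.
v(-0.8125) ≈ -0.054, v(-0.4375) ≈ 0.641, v(-0.0625) ≈ 0.992, v(0.3125) ≈ 0.811.
Sum = Δs · [v(-0.8125) + v(-0.4375) + v(-0.0625) + v(0.3125)].
Sum ≈ 0.896.

0.896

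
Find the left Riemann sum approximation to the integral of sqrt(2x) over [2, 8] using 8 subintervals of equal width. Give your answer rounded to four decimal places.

Δx = (8 − 2)/8 = 0.75.
Left endpoints: 2, 2.75, 3.5, 4.25, 5, 5.75, 6.5, 7.25.
f(2) ≈ 2.0000, f(2.75) ≈ 2.3452, f(3.5) ≈ 2.6458, f(4.25) ≈ 2.9155, f(5) ≈ 3.1623, f(5.75) ≈ 3.3912, f(6.5) ≈ 3.6056, f(7.25) ≈ 3.8079.
Sum = Δx · [f(2) + f(2.75) + f(3.5) + ...].
Sum ≈ 17.9050.

17.9050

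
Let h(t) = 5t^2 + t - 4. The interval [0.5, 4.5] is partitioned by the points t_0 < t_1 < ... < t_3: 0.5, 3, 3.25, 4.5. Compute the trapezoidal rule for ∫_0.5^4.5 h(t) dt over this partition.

Subinterval widths: 2.5, 0.25, 1.25.
h(0.5) = -2.25, h(3) = 44, h(3.25) = 52.0625, h(4.5) = 101.75.
On each subinterval the trapezoid contributes (Δt_i/2)·[h(t_{i-1}) + h(t_i)].
Sum = 160.328125.

160.328125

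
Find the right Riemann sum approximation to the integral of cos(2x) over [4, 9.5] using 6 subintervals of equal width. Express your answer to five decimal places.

Δx = (9.5 − 4)/6 = 11/12.
Right endpoints: 59/12, 35/6, 6.75, 23/3, 103/12, 9.5.
f(59/12) ≈ -0.91770, f(35/6) ≈ 0.62184, f(6.75) ≈ 0.59492, f(23/3) ≈ -0.93064, f(103/12) ≈ -0.11186, f(9.5) ≈ 0.98870.
Sum = Δx · [f(59/12) + f(35/6) + f(6.75) + ...].
Sum ≈ 0.22483.

0.22483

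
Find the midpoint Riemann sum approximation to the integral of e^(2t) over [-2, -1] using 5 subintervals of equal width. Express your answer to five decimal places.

0.05812

Δt = (-1 − (-2))/5 = 0.2.
Midpoints: -1.9, -1.7, -1.5, -1.3, -1.1.
f(-1.9) ≈ 0.02237, f(-1.7) ≈ 0.03337, f(-1.5) ≈ 0.04979, f(-1.3) ≈ 0.07427, f(-1.1) ≈ 0.11080.
Sum = Δt · [f(-1.9) + f(-1.7) + f(-1.5) + f(-1.3) + f(-1.1)].
Sum ≈ 0.05812.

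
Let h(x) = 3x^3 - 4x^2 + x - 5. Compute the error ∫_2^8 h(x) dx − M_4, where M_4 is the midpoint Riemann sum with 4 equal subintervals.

46.125

Exact integral: ∫_2^8 h(x) dx = 2388.
M_4 = 2341.875.
Error = 2388 − 2341.875 = 46.125.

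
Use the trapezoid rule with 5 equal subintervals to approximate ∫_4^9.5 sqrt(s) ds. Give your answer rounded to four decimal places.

14.1785

Δs = (9.5 − 4)/5 = 1.1.
f(4) ≈ 2.0000, f(5.1) ≈ 2.2583, f(6.2) ≈ 2.4900, f(7.3) ≈ 2.7019, f(8.4) ≈ 2.8983, f(9.5) ≈ 3.0822.
T_5 = (Δs/2)·[f(s_0) + 2f(s_1) + ... + 2f(s_{4}) + f(s_5)].
Sum ≈ 14.1785.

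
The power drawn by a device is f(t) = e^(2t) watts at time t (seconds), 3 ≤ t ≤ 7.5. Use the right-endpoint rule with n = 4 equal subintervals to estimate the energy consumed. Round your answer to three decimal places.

4110426.447

Δt = (7.5 − 3)/4 = 1.125.
Right endpoints: 4.125, 5.25, 6.375, 7.5.
f(4.125) ≈ 3827.626, f(5.25) ≈ 36315.503, f(6.375) ≈ 344551.896, f(7.5) ≈ 3269017.372.
Sum = Δt · [f(4.125) + f(5.25) + f(6.375) + f(7.5)].
Sum ≈ 4110426.447.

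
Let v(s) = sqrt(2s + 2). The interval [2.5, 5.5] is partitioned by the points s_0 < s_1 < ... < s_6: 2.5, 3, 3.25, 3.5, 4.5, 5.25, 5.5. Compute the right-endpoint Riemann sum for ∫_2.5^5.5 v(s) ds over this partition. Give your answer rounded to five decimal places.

Subinterval widths: 0.5, 0.25, 0.25, 1, 0.75, 0.25.
Right endpoints: 3, 3.25, 3.5, 4.5, 5.25, 5.5.
v(3) ≈ 2.82843, v(3.25) ≈ 2.91548, v(3.5) ≈ 3.00000, v(4.5) ≈ 3.31662, v(5.25) ≈ 3.53553, v(5.5) ≈ 3.60555.
Sum = Σ Δs_i · v(s_i).
Sum ≈ 9.76275.

9.76275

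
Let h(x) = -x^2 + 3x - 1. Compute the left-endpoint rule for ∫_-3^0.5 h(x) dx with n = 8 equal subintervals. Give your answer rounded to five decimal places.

Δx = (0.5 − (-3))/8 = 0.4375.
Left endpoints: -3, -2.5625, -2.125, -1.6875, -1.25, -0.8125, -0.375, 0.0625.
h(-3) = -19, h(-2.5625) = -15.25390625, h(-2.125) = -11.890625, h(-1.6875) = -8.91015625, h(-1.25) = -6.3125, h(-0.8125) = -4.09765625, h(-0.375) = -2.265625, h(0.0625) = -0.81640625.
Sum = Δx · [h(-3) + h(-2.5625) + h(-2.125) + ...].
Sum ≈ -29.98926.

-29.98926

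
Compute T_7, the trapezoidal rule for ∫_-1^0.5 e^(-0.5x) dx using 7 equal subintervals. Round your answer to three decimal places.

Δx = (0.5 − (-1))/7 = 3/14.
f(-1) ≈ 1.649, f(-11/14) ≈ 1.481, f(-4/7) ≈ 1.331, f(-5/14) ≈ 1.196, f(-1/7) ≈ 1.074, f(1/14) ≈ 0.965, f(2/7) ≈ 0.867, f(0.5) ≈ 0.779.
T_7 = (Δx/2)·[f(x_0) + 2f(x_1) + ... + 2f(x_{6}) + f(x_7)].
Sum ≈ 1.742.

1.742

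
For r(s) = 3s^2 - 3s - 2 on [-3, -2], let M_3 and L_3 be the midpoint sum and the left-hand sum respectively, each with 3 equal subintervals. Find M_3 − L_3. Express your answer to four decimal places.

-3.0833

M_3 ≈ 24.472222.
L_3 ≈ 27.555556.
M_3 − L_3 ≈ -3.0833.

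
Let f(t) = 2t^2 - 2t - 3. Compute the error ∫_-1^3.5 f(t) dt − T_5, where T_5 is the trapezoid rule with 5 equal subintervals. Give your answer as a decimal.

-1.215

Exact integral: ∫_-1^3.5 f(t) dt = 4.5.
T_5 = 5.715.
Error = 4.5 − 5.715 = -1.215.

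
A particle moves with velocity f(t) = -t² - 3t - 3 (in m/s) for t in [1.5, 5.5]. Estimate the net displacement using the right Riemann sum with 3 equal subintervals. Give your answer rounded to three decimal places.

-136.185

Δt = (5.5 − 1.5)/3 = 4/3.
Right endpoints: 17/6, 25/6, 5.5.
f(17/6) = -703/36, f(25/6) = -1183/36, f(5.5) = -49.75.
Sum = Δt · [f(17/6) + f(25/6) + f(5.5)].
Sum ≈ -136.185.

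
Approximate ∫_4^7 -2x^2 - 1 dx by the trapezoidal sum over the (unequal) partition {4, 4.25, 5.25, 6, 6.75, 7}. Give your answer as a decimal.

Subinterval widths: 0.25, 1, 0.75, 0.75, 0.25.
f(4) = -33, f(4.25) = -37.125, f(5.25) = -56.125, f(6) = -73, f(6.75) = -92.125, f(7) = -99.
On each subinterval the trapezoid contributes (Δx_i/2)·[f(x_{i-1}) + f(x_i)].
Sum = -189.625.

-189.625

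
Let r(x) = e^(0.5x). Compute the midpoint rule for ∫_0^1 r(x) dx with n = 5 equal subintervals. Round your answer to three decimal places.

Δx = (1 − 0)/5 = 0.2.
Midpoints: 0.1, 0.3, 0.5, 0.7, 0.9.
r(0.1) ≈ 1.051, r(0.3) ≈ 1.162, r(0.5) ≈ 1.284, r(0.7) ≈ 1.419, r(0.9) ≈ 1.568.
Sum = Δx · [r(0.1) + r(0.3) + r(0.5) + r(0.7) + r(0.9)].
Sum ≈ 1.297.

1.297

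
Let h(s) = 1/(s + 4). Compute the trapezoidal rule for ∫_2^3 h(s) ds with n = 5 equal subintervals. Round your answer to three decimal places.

Δs = (3 − 2)/5 = 0.2.
h(2) = 1/6, h(2.2) = 5/31, h(2.4) = 0.15625, h(2.6) = 5/33, h(2.8) = 5/34, h(3) = 1/7.
T_5 = (Δs/2)·[h(s_0) + 2h(s_1) + ... + 2h(s_{4}) + h(s_5)].
Sum ≈ 0.154.

0.154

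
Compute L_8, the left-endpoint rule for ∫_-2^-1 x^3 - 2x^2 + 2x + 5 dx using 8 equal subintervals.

Δx = (-1 − (-2))/8 = 0.125.
Left endpoints: -2, -1.875, -1.75, -1.625, -1.5, -1.375, -1.25, -1.125.
f(-2) = -15, f(-1.875) = -6335/512, f(-1.75) = -9.984375, f(-1.625) = -4005/512, f(-1.5) = -5.875, f(-1.375) = -2115/512, f(-1.25) = -2.578125, f(-1.125) = -617/512.
Sum = Δx · [f(-2) + f(-1.875) + f(-1.75) + ...].
Sum = -7.37109375.

-7.37109375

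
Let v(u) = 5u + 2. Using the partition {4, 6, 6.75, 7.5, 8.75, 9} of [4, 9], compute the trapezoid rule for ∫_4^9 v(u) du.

Subinterval widths: 2, 0.75, 0.75, 1.25, 0.25.
v(4) = 22, v(6) = 32, v(6.75) = 35.75, v(7.5) = 39.5, v(8.75) = 45.75, v(9) = 47.
On each subinterval the trapezoid contributes (Δu_i/2)·[v(u_{i-1}) + v(u_i)].
Sum = 172.5.

172.5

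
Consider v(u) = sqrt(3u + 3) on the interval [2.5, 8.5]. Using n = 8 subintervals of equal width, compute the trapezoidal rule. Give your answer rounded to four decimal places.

26.2414

Δu = (8.5 − 2.5)/8 = 0.75.
v(2.5) ≈ 3.2404, v(3.25) ≈ 3.5707, v(4) ≈ 3.8730, v(4.75) ≈ 4.1533, v(5.5) ≈ 4.4159, v(6.25) ≈ 4.6637, v(7) ≈ 4.8990, v(7.75) ≈ 5.1235, v(8.5) ≈ 5.3385.
T_8 = (Δu/2)·[v(u_0) + 2v(u_1) + ... + 2v(u_{7}) + v(u_8)].
Sum ≈ 26.2414.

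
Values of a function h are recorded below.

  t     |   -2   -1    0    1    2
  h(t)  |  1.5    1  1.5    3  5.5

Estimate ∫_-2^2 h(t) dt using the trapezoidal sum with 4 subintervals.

Δt = 1.
T_4 = (1/2)·[1.5 + 2·1 + 2·1.5 + 2·3 + 5.5] = 9.

9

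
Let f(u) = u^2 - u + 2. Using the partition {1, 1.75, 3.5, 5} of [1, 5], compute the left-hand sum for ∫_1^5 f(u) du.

23.421875

Subinterval widths: 0.75, 1.75, 1.5.
Left endpoints: 1, 1.75, 3.5.
f(1) = 2, f(1.75) = 3.3125, f(3.5) = 10.75.
Sum = Σ Δu_i · f(u_i).
Sum = 23.421875.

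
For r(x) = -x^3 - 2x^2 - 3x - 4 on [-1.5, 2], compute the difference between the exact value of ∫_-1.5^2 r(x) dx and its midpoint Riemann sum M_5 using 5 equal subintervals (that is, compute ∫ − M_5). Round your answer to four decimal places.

-0.3930

Exact integral: ∫_-1.5^2 r(x) dx ≈ -26.942708.
M_5 = -26.5496875.
Error ≈ -26.942708 − (-26.5496875) ≈ -0.3930.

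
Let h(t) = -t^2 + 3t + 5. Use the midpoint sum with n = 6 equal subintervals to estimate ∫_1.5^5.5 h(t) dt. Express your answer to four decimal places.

7.8148

Δt = (5.5 − 1.5)/6 = 2/3.
Midpoints: 11/6, 2.5, 19/6, 23/6, 4.5, 31/6.
h(11/6) = 257/36, h(2.5) = 6.25, h(19/6) = 161/36, h(23/6) = 65/36, h(4.5) = -1.75, h(31/6) = -223/36.
Sum = Δt · [h(11/6) + h(2.5) + h(19/6) + ...].
Sum ≈ 7.8148.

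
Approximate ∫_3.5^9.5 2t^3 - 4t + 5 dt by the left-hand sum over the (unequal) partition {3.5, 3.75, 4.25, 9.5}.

Subinterval widths: 0.25, 0.5, 5.25.
Left endpoints: 3.5, 3.75, 4.25.
f(3.5) = 76.75, f(3.75) = 95.46875, f(4.25) = 141.53125.
Sum = Σ Δt_i · f(t_i).
Sum = 809.9609375.

809.9609375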